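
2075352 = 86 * 24132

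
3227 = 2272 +955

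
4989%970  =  139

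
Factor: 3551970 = 2^1*3^1*5^1 * 118399^1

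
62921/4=15730 + 1/4 =15730.25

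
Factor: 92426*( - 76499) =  - 2^1*37^1*227^1*337^1*1249^1  =  - 7070496574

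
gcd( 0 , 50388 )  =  50388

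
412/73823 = 412/73823 = 0.01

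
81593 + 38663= 120256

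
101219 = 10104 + 91115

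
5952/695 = 5952/695 = 8.56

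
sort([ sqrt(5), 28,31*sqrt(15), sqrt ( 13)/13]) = [sqrt( 13 )/13, sqrt(5),28, 31*sqrt(15)]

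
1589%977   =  612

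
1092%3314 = 1092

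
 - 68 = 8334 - 8402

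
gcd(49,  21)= 7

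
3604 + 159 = 3763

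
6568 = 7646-1078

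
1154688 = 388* 2976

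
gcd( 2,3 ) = 1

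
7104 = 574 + 6530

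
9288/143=64 + 136/143 = 64.95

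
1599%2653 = 1599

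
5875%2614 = 647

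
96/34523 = 96/34523 = 0.00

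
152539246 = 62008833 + 90530413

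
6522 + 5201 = 11723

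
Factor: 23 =23^1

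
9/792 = 1/88 = 0.01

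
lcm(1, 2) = 2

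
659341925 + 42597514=701939439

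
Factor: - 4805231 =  - 4805231^1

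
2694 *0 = 0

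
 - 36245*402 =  - 14570490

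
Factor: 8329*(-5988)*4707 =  - 2^2*3^3*499^1*523^1*8329^1  =  -234757162764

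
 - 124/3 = - 124/3 = - 41.33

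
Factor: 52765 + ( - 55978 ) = - 3^3 * 7^1 * 17^1 = -  3213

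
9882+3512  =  13394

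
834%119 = 1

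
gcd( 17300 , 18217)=1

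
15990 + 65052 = 81042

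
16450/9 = 1827+7/9 = 1827.78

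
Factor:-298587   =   - 3^1*99529^1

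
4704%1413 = 465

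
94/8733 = 94/8733 = 0.01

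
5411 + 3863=9274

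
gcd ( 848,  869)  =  1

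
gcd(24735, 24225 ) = 255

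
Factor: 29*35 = 5^1*7^1 * 29^1 = 1015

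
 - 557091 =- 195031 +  - 362060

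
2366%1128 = 110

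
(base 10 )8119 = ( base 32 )7TN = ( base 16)1fb7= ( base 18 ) 1711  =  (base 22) GH1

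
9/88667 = 9/88667 = 0.00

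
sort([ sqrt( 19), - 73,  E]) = [ - 73 , E, sqrt ( 19)]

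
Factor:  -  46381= - 46381^1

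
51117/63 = 811 + 8/21   =  811.38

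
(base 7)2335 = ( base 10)859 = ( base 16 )35b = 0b1101011011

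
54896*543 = 29808528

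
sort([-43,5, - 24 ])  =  [  -  43,-24,5] 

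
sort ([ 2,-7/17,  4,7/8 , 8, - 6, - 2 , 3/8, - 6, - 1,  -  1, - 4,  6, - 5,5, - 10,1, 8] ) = [ - 10,-6, - 6, - 5, - 4, - 2, - 1, -1,  -  7/17,3/8,7/8, 1, 2,4,5, 6, 8,8]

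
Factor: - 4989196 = -2^2*107^1*11657^1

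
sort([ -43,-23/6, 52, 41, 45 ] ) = [ - 43, - 23/6, 41,45, 52 ] 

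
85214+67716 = 152930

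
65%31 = 3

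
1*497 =497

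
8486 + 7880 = 16366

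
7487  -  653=6834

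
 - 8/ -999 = 8/999= 0.01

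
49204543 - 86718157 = -37513614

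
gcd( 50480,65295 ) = 5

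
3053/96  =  3053/96 = 31.80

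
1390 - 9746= - 8356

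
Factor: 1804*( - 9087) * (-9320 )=2^5*3^1* 5^1*11^1*13^1 * 41^1 * 233^2 = 152782275360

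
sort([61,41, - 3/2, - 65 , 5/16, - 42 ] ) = [  -  65, - 42, - 3/2,5/16,41, 61]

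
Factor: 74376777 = 3^1*149^1 * 227^1*733^1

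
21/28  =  3/4 =0.75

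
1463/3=487 + 2/3 =487.67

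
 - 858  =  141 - 999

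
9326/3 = 9326/3 = 3108.67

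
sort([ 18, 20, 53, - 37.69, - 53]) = [ - 53, - 37.69, 18,20,53 ]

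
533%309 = 224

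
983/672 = 983/672 = 1.46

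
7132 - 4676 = 2456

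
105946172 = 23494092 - - 82452080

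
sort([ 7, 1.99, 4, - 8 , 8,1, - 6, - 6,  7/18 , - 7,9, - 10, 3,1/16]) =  [ -10, - 8, - 7,- 6 , - 6,  1/16,7/18,1,  1.99, 3,  4,7, 8,9]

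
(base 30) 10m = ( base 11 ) 769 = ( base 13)55C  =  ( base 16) 39A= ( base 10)922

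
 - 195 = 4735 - 4930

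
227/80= 2  +  67/80 = 2.84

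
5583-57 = 5526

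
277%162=115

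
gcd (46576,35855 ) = 71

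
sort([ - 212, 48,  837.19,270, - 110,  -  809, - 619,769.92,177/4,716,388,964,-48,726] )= [ - 809, - 619, - 212, - 110, - 48,177/4,48,  270,388,716,726,769.92, 837.19, 964 ] 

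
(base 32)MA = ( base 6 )3150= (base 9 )873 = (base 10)714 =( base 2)1011001010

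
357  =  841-484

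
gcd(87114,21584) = 2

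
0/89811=0= 0.00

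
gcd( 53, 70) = 1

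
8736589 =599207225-590470636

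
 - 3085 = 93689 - 96774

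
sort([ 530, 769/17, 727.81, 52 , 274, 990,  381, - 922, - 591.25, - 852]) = [ - 922, - 852, - 591.25, 769/17, 52, 274, 381, 530, 727.81,990]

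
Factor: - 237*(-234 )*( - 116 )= - 2^3*3^3*13^1 * 29^1*79^1 = - 6433128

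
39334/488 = 80 + 147/244 = 80.60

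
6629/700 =947/100=9.47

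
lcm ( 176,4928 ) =4928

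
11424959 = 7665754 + 3759205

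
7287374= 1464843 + 5822531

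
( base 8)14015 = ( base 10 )6157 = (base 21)dk4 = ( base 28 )7NP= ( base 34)5B3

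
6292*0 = 0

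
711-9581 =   -  8870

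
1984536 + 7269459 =9253995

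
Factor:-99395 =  - 5^1*103^1*193^1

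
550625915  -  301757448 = 248868467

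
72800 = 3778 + 69022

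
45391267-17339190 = 28052077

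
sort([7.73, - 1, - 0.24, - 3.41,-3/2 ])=[ - 3.41 , - 3/2, - 1,- 0.24 , 7.73] 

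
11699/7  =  1671 + 2/7 = 1671.29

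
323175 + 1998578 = 2321753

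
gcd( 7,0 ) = 7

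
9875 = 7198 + 2677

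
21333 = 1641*13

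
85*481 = 40885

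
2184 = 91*24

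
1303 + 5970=7273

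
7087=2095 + 4992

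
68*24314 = 1653352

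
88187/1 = 88187 = 88187.00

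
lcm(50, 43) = 2150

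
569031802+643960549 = 1212992351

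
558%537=21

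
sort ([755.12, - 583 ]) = [ - 583, 755.12 ]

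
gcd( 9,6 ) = 3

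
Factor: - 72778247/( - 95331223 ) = 13^( - 1)  *  17^( - 1 )*5023^1*14489^1*431363^( - 1 )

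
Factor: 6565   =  5^1*13^1*101^1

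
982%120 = 22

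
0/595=0=0.00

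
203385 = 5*40677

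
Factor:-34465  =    -  5^1*61^1 * 113^1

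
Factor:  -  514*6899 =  - 3546086 = - 2^1 * 257^1*6899^1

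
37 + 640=677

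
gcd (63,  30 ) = 3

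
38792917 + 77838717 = 116631634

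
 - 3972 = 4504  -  8476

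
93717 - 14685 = 79032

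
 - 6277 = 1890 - 8167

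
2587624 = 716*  3614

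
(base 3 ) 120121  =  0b110100101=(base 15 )1D1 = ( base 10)421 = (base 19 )133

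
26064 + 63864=89928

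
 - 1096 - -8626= 7530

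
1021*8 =8168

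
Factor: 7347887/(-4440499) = -7^( - 1)*53^( - 1 ) * 257^1*11969^ (-1)*28591^1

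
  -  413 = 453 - 866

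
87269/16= 87269/16 =5454.31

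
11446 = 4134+7312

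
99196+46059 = 145255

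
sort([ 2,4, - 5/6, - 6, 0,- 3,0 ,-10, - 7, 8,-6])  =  [ - 10, - 7, - 6 , - 6,-3,-5/6,0, 0,2,4, 8] 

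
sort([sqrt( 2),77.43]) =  [ sqrt(2), 77.43 ] 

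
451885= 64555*7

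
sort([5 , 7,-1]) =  [ - 1,5, 7] 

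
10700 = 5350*2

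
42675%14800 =13075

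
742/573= 742/573 = 1.29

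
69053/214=69053/214 =322.68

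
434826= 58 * 7497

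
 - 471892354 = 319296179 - 791188533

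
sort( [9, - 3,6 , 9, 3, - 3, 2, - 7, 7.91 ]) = [ - 7 ,-3, - 3,2,3,  6 , 7.91, 9,9]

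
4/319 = 4/319=0.01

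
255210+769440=1024650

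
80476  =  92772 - 12296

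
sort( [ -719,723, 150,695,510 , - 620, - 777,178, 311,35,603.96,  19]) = [-777, -719, - 620, 19,  35, 150,178, 311,510 , 603.96,695,723]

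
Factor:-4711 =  - 7^1 * 673^1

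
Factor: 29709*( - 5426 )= -161201034 = -2^1*3^2*2713^1*3301^1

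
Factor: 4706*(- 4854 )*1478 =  - 2^3*3^1*13^1*181^1 * 739^1 * 809^1 = - 33761841672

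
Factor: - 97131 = - 3^1*32377^1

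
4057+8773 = 12830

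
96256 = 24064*4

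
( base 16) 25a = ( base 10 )602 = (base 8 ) 1132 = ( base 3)211022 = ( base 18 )1F8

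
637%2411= 637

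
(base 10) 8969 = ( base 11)6814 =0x2309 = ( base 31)9aa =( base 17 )1e0a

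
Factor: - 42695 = - 5^1*8539^1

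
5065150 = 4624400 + 440750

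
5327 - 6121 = - 794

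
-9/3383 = - 1 + 3374/3383=- 0.00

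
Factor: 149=149^1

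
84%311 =84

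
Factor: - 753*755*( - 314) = 2^1*3^1*5^1*151^1*157^1*251^1 = 178513710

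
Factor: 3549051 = 3^2*11^2*3259^1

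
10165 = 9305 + 860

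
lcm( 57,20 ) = 1140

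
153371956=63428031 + 89943925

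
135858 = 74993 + 60865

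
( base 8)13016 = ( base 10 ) 5646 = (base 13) 2754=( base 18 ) h7c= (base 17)1292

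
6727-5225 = 1502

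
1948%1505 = 443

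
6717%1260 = 417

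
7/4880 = 7/4880 = 0.00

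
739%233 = 40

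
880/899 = 880/899=0.98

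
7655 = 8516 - 861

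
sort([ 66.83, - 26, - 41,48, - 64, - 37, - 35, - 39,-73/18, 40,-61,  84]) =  [ - 64, - 61, - 41, - 39,-37, - 35 , - 26 , - 73/18,40,48 , 66.83, 84 ] 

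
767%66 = 41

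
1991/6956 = 1991/6956 = 0.29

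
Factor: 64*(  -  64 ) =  - 4096 = - 2^12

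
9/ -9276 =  -3/3092 = - 0.00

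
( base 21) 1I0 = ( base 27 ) 139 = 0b1100110011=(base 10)819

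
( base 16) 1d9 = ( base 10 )473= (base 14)25B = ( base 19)15H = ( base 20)13D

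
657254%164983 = 162305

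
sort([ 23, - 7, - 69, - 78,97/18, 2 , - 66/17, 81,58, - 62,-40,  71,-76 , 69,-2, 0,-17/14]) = [  -  78 , - 76,  -  69, - 62, - 40, - 7, - 66/17, - 2, - 17/14, 0, 2, 97/18,23,  58,69,71,81 ]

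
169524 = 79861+89663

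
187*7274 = 1360238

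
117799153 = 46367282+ 71431871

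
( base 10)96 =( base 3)10120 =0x60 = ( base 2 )1100000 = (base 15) 66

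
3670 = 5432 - 1762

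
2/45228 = 1/22614 = 0.00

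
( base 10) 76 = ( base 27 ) 2m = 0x4C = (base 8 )114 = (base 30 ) 2g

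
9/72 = 1/8 = 0.12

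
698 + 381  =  1079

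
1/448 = 1/448 =0.00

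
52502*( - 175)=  - 9187850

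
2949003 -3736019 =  - 787016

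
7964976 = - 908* ( - 8772) 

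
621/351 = 23/13 = 1.77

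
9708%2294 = 532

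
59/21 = 2  +  17/21=2.81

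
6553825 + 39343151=45896976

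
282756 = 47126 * 6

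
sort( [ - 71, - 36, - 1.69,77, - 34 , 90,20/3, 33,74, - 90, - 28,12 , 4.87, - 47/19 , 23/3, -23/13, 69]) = [-90, - 71, - 36, - 34, - 28 , - 47/19, - 23/13, - 1.69, 4.87, 20/3, 23/3, 12, 33 , 69, 74, 77,90 ] 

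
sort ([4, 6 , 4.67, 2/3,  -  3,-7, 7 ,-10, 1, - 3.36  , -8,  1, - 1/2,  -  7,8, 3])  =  [ - 10, - 8  , - 7, - 7, - 3.36, - 3, - 1/2, 2/3,1, 1, 3, 4, 4.67 , 6, 7 , 8]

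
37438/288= 18719/144 =129.99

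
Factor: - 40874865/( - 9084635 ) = 3^1*7^( -1 ) * 113^( -1 )* 347^1*2297^ ( - 1)*7853^1 = 8174973/1816927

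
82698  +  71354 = 154052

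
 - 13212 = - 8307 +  - 4905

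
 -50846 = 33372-84218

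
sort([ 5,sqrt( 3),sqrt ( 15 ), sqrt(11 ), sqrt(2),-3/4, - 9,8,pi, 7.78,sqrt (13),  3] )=[-9, - 3/4,sqrt( 2 ), sqrt( 3), 3,  pi,sqrt( 11),sqrt( 13), sqrt ( 15),5, 7.78, 8]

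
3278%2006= 1272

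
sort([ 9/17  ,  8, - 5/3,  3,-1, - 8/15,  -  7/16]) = [ - 5/3, - 1, - 8/15,- 7/16, 9/17, 3, 8 ] 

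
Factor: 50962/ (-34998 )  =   - 3^(-1)*19^( - 1)*83^1 = - 83/57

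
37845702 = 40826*927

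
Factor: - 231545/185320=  - 2^( - 3) * 41^( - 1)*113^( - 1)*46309^1 = - 46309/37064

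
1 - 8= -7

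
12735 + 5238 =17973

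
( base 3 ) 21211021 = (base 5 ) 140304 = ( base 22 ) bh6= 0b1011001001000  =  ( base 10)5704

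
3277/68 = 3277/68 = 48.19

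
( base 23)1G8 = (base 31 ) t6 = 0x389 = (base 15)405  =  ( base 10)905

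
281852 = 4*70463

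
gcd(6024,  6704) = 8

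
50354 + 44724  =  95078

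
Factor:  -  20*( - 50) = 1000=2^3*5^3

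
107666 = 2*53833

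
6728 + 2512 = 9240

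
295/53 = 295/53=5.57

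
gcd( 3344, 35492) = 76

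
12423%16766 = 12423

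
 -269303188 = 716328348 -985631536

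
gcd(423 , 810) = 9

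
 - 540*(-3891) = 2101140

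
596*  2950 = 1758200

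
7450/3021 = 2 +1408/3021 = 2.47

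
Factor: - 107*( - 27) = 3^3*107^1= 2889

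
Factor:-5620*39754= - 223417480 =-  2^3* 5^1*11^1 * 13^1*139^1*281^1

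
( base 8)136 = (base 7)163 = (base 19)4i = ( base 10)94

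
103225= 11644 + 91581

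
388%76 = 8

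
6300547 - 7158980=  - 858433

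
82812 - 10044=72768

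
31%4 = 3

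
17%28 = 17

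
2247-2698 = -451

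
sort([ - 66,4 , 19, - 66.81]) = [ - 66.81,-66,4, 19 ]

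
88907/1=88907 = 88907.00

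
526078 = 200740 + 325338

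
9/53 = 9/53 = 0.17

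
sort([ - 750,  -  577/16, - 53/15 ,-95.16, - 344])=[ - 750, - 344, - 95.16,  -  577/16,-53/15 ] 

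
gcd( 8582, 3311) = 7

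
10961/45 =243 +26/45 = 243.58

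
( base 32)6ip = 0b1101001011001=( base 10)6745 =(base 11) 5082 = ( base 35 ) 5hp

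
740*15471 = 11448540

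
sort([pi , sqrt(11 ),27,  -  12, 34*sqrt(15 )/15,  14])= [  -  12, pi, sqrt(11 ), 34 * sqrt( 15 ) /15 , 14, 27]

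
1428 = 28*51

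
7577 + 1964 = 9541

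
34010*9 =306090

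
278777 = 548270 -269493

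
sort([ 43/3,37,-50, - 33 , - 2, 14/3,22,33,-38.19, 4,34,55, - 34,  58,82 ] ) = [-50,- 38.19,- 34,-33, - 2, 4 , 14/3,43/3,22,33,34,37,55,58, 82] 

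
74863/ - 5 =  - 14973 + 2/5 = - 14972.60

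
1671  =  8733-7062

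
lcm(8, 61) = 488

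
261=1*261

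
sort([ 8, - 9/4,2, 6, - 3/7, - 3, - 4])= [ - 4, - 3,-9/4, - 3/7, 2,6, 8]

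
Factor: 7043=7043^1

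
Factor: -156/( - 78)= 2^1 =2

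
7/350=1/50 = 0.02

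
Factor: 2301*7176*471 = 7777140696  =  2^3*3^3*13^2*23^1*59^1 * 157^1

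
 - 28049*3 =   -  84147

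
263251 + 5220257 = 5483508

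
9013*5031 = 45344403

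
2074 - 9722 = - 7648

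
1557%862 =695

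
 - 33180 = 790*( - 42 )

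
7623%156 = 135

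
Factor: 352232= 2^3*44029^1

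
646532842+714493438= 1361026280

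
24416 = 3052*8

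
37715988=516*73093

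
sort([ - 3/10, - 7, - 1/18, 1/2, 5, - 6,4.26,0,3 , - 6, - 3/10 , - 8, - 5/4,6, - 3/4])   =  [ - 8, - 7, - 6,- 6,  -  5/4, - 3/4,  -  3/10, - 3/10 , - 1/18, 0,1/2,3, 4.26, 5, 6 ] 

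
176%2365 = 176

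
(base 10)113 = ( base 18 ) 65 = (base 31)3K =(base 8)161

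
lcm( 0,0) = 0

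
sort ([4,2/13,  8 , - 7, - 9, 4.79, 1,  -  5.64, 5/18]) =[ - 9 , - 7, -5.64, 2/13,5/18,1,4, 4.79, 8]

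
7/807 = 7/807 = 0.01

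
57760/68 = 849 + 7/17 = 849.41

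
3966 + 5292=9258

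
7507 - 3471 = 4036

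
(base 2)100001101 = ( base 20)D9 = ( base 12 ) 1A5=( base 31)8l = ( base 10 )269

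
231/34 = 231/34 = 6.79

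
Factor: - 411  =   - 3^1*137^1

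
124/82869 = 124/82869 =0.00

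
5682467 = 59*96313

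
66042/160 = 33021/80=412.76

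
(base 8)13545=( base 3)22012211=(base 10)5989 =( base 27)85m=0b1011101100101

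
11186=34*329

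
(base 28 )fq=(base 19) 149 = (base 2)110111110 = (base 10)446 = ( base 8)676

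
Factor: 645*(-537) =-3^2 * 5^1*43^1 * 179^1 = - 346365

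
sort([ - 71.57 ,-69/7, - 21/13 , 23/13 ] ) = [ - 71.57 ,- 69/7,  -  21/13,23/13]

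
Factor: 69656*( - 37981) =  - 2645604536=-  2^3* 19^1*1999^1*8707^1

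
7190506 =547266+6643240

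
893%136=77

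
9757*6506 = 63479042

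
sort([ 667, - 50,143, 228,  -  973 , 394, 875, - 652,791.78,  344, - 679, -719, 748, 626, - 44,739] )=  [ - 973, - 719, - 679, - 652, - 50, - 44 , 143,228,344, 394, 626, 667,  739,748,791.78,875 ] 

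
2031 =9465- 7434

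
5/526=5/526=0.01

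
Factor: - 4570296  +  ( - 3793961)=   -  11^1 *37^1*20551^1  =  - 8364257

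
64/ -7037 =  - 1 + 6973/7037=- 0.01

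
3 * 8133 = 24399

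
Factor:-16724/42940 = - 5^ (-1 )*19^( - 1 )*37^1 = - 37/95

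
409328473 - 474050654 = -64722181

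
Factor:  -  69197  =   - 69197^1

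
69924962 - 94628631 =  - 24703669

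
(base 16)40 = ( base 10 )64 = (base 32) 20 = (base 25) 2E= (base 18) 3a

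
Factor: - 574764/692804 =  - 3^1*7^( - 1 )*109^(-1) * 211^1= - 633/763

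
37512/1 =37512 = 37512.00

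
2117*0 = 0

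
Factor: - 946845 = -3^2*  5^1*53^1*397^1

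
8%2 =0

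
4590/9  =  510  =  510.00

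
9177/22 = 9177/22 = 417.14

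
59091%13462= 5243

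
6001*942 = 5652942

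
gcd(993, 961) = 1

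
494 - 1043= - 549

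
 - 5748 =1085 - 6833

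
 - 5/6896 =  - 5/6896 = -  0.00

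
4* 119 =476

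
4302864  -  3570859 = 732005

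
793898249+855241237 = 1649139486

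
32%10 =2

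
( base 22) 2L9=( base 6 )10355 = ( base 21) 35B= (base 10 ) 1439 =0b10110011111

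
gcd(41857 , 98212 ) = 1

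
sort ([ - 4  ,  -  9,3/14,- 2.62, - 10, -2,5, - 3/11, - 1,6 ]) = [ - 10, - 9, - 4, - 2.62, - 2 , - 1, - 3/11,3/14,  5,6] 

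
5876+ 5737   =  11613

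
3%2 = 1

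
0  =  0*82268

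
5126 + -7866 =- 2740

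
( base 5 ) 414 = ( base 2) 1101101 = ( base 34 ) 37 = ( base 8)155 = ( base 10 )109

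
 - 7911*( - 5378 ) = 42545358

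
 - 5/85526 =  - 5/85526 = - 0.00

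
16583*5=82915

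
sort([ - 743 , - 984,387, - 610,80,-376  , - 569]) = [ - 984, - 743,  -  610  ,  -  569, - 376,80,387 ] 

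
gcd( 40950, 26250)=1050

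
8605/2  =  4302 + 1/2 = 4302.50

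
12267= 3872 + 8395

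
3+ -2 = 1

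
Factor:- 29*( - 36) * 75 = 2^2*3^3 * 5^2*29^1=   78300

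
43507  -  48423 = -4916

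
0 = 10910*0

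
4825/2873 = 4825/2873 = 1.68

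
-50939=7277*(- 7) 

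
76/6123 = 76/6123 = 0.01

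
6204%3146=3058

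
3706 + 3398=7104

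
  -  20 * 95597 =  - 1911940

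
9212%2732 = 1016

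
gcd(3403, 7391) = 1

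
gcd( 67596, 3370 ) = 2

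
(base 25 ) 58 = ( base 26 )53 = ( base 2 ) 10000101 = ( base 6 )341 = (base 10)133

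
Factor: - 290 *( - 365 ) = 2^1*5^2 *29^1*73^1 = 105850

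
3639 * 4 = 14556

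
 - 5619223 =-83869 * 67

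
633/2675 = 633/2675 = 0.24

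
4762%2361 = 40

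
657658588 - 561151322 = 96507266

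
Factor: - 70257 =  - 3^1 * 11^1*2129^1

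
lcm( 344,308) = 26488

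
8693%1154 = 615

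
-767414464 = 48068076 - 815482540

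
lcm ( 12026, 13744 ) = 96208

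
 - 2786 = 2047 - 4833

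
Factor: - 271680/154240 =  - 849/482 = - 2^ ( - 1)*3^1*241^( - 1 )*283^1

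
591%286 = 19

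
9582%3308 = 2966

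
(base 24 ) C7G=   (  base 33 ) 6h1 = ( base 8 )15670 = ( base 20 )heg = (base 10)7096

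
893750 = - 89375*( - 10) 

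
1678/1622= 839/811= 1.03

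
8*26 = 208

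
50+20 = 70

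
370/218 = 185/109 = 1.70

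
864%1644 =864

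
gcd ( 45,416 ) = 1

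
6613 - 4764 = 1849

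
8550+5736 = 14286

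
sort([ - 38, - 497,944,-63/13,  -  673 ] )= [ - 673,-497, - 38, - 63/13, 944]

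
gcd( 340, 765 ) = 85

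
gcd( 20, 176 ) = 4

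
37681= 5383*7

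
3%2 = 1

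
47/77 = 47/77 = 0.61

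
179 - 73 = 106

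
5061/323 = 5061/323 = 15.67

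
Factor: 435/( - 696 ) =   -  2^( -3)*5^1 = - 5/8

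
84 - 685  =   - 601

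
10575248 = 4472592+6102656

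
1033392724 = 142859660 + 890533064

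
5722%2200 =1322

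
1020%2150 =1020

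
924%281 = 81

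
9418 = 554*17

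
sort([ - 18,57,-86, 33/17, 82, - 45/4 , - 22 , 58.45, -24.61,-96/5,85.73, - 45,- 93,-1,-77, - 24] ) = [ - 93,-86, - 77,- 45, - 24.61, - 24, - 22, - 96/5,-18,  -  45/4, - 1, 33/17, 57, 58.45, 82, 85.73 ]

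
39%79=39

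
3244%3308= 3244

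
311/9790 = 311/9790=0.03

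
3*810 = 2430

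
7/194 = 7/194 = 0.04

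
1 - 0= 1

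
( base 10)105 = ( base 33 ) 36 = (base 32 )39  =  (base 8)151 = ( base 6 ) 253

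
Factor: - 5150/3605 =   -  10/7 = - 2^1*5^1*7^( - 1) 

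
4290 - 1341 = 2949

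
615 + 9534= 10149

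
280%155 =125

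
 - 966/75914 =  - 483/37957 = -  0.01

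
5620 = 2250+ 3370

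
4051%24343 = 4051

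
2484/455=5 + 209/455 = 5.46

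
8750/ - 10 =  - 875 + 0/1 = - 875.00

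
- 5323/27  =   - 198 + 23/27=- 197.15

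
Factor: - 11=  - 11^1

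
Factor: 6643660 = 2^2 * 5^1*332183^1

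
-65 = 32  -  97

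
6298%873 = 187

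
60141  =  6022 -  - 54119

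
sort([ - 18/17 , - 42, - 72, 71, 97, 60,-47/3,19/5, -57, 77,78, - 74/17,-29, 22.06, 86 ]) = [- 72, - 57, - 42, - 29, - 47/3, - 74/17, - 18/17,19/5 , 22.06, 60, 71, 77, 78, 86, 97]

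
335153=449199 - 114046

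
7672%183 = 169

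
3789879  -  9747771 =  -5957892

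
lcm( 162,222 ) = 5994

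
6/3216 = 1/536 = 0.00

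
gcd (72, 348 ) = 12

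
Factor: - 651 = -3^1*7^1*31^1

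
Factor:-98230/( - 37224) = 2^(-2 )*3^( - 2)*5^1*19^1  =  95/36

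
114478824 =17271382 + 97207442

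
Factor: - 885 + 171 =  - 2^1 *3^1*7^1*17^1 = -  714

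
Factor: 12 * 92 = 1104 = 2^4*3^1*23^1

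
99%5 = 4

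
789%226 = 111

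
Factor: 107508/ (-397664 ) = - 93/344 = - 2^( - 3)*3^1 *31^1*43^( - 1)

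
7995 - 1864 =6131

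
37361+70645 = 108006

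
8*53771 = 430168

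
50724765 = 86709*585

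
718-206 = 512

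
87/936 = 29/312= 0.09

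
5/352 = 5/352 = 0.01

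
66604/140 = 475+26/35 = 475.74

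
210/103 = 2 + 4/103 =2.04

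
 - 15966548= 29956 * ( - 533 )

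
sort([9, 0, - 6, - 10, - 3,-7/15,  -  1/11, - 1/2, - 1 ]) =[ - 10,-6 , - 3, -1, - 1/2 , - 7/15,-1/11,0, 9 ] 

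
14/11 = 14/11 = 1.27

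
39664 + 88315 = 127979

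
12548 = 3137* 4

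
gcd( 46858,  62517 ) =7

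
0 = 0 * ( - 18820 )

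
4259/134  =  4259/134 = 31.78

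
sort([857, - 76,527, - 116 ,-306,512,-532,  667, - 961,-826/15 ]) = [ - 961, - 532,  -  306, - 116, - 76,- 826/15, 512,  527,667,857 ] 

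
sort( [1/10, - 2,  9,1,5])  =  [-2,1/10,1 , 5,9]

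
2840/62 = 1420/31 = 45.81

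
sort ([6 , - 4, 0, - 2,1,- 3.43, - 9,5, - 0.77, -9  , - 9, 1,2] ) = [  -  9, - 9, - 9 , - 4, - 3.43,-2, - 0.77, 0,1, 1,  2, 5, 6] 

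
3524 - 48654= - 45130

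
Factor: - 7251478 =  - 2^1*13^1*278903^1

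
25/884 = 25/884 = 0.03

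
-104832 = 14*(-7488)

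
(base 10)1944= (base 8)3630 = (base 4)132120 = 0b11110011000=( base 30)24o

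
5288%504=248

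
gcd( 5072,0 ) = 5072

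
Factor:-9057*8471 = -3^1*43^1*197^1 * 3019^1=   - 76721847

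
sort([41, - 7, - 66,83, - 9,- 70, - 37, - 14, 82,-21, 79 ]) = [ - 70, - 66, - 37, - 21,-14, - 9 , - 7,41, 79,  82, 83 ] 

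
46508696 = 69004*674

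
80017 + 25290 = 105307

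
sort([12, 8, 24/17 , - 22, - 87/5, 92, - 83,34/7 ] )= [-83, - 22, - 87/5, 24/17, 34/7, 8, 12,92 ] 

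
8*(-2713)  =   - 21704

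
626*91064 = 57006064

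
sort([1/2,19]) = [1/2,  19]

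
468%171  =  126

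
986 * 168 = 165648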